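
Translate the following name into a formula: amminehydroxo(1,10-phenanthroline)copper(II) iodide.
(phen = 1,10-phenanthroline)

Ligands: 1 hydroxo (OH, -1), 1 ammine (NH3, neutral), 1 1,10-phenanthroline (phen, neutral). Ligand charge sum = -1.
With Cu in oxidation state +2, the complex ion is [Cu...]^1+.
Charge balance with iodide (-1) requires 1 complex ion per 1 iodide.

[Cu(NH3)(OH)(phen)]I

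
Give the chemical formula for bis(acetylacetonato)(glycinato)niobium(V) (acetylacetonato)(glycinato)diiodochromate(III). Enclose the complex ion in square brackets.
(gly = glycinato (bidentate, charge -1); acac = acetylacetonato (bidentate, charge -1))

[Nb(acac)2(gly)][Cr(acac)(gly)I2]2

Cation [Nb…]: ligand charges -3, Nb(V) ⇒ ion charge 2+.
Anion [Cr…]: ligand charges -4, Cr(III) ⇒ ion charge 1−.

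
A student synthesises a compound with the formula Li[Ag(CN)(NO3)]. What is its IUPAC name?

lithium cyanonitratoargentate(I)

The 1 lithium counter-ion carries a total charge of +1, so each complex ion is 1−.
Ligand charges: 1×nitrato (-1 each), 1×cyano (-1 each); total -2. So Ag + (-2) = 1−, giving Ag = +1.
The complex ion is anionic, so silver takes the -ate form argentate(I).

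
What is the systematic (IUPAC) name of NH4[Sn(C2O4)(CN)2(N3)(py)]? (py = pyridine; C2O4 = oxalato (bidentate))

The 1 ammonium counter-ion carries a total charge of +1, so each complex ion is 1−.
Ligand charges: 2×cyano (-1 each), 1×azido (-1 each), 1×pyridine (neutral), 1×oxalato (-2 each); total -5. So Sn + (-5) = 1−, giving Sn = +4.
The complex ion is anionic, so tin takes the -ate form stannate(IV).

ammonium azidodicyanooxalato(pyridine)stannate(IV)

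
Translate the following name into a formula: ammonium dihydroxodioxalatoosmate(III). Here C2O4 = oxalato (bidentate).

Ligands: 2 hydroxo (OH, -1), 2 oxalato (C2O4, -2). Ligand charge sum = -6.
Charge balance with ammonium (+1) requires 1 complex ion per 3 ammonium.

(NH4)3[Os(C2O4)2(OH)2]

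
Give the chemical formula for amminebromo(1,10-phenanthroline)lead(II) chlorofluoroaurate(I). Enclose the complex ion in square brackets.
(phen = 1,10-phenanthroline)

Cation [Pb…]: ligand charges -1, Pb(II) ⇒ ion charge 1+.
Anion [Au…]: ligand charges -2, Au(I) ⇒ ion charge 1−.

[PbBr(NH3)(phen)][AuClF]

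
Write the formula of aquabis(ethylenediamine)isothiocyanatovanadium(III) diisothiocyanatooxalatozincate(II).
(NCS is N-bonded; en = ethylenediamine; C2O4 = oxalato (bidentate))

Cation [V…]: ligand charges -1, V(III) ⇒ ion charge 2+.
Anion [Zn…]: ligand charges -4, Zn(II) ⇒ ion charge 2−.

[V(en)2(H2O)(NCS)][Zn(C2O4)(NCS)2]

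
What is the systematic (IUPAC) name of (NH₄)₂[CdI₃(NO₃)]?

ammonium triiodonitratocadmate(II)

The 2 ammonium counter-ions carry a total charge of +2, so each complex ion is 2−.
Ligand charges: 3×iodo (-1 each), 1×nitrato (-1 each); total -4. So Cd + (-4) = 2−, giving Cd = +2.
Ligands are named alphabetically: iodo before nitrato.
The complex ion is anionic, so cadmium takes the -ate form cadmate(II).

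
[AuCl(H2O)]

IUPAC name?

There is no counter-ion, so the complex is neutral overall.
Ligand charges: 1×chloro (-1 each), 1×aqua (neutral); total -1. So Au + (-1) = 0, giving Au = +1.
Ligands are named alphabetically: aqua before chloro.

aquachlorogold(I)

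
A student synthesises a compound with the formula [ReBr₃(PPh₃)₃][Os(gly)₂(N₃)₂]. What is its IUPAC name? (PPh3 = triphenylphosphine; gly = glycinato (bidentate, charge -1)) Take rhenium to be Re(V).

Both ions are complex: the cation is named first with the plain metal name, the anion second with the -ate form; each ion's ligands are alphabetised independently.
Re is given as +5; the cation's ligand charges sum to -3, so the complex cation is 2+.
A 1:1 salt means the anion carries the equal and opposite charge, 2−.
Anion: ligand charges sum to -4; for the ion to be 2−, Os = +2.

tribromotris(triphenylphosphine)rhenium(V) diazidobis(glycinato)osmate(II)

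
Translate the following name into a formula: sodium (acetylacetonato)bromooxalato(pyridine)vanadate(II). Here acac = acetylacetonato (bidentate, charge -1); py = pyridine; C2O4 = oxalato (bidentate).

Ligands: 1 bromo (Br, -1), 1 acetylacetonato (acac, -1), 1 pyridine (py, neutral), 1 oxalato (C2O4, -2). Ligand charge sum = -4.
Charge balance with sodium (+1) requires 1 complex ion per 2 sodium.

Na2[V(acac)Br(C2O4)(py)]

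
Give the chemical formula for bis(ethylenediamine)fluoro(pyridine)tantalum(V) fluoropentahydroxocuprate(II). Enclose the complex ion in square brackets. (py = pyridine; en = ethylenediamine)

Cation [Ta…]: ligand charges -1, Ta(V) ⇒ ion charge 4+.
Anion [Cu…]: ligand charges -6, Cu(II) ⇒ ion charge 4−.
One 4+ cation balances one 4− anion.

[Ta(en)2F(py)][CuF(OH)5]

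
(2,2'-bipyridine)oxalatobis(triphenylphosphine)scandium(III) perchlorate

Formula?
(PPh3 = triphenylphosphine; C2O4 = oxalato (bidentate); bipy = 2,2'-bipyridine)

[Sc(bipy)(C2O4)(PPh3)2]ClO4

Ligands: 2 triphenylphosphine (PPh3, neutral), 1 oxalato (C2O4, -2), 1 2,2'-bipyridine (bipy, neutral). Ligand charge sum = -2.
With Sc in oxidation state +3, the complex ion is [Sc...]^1+.
Charge balance with perchlorate (-1) requires 1 complex ion per 1 perchlorate.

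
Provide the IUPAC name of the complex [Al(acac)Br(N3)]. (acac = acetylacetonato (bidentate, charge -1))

There is no counter-ion, so the complex is neutral overall.
Ligand charges: 1×acetylacetonato (-1 each), 1×bromo (-1 each), 1×azido (-1 each); total -3. So Al + (-3) = 0, giving Al = +3.
Ligands are named alphabetically: acetylacetonato before azido before bromo.

(acetylacetonato)azidobromoaluminium(III)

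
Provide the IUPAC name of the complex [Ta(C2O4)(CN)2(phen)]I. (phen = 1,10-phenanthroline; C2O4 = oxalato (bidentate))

The 1 iodide counter-ion carries a total charge of -1, so each complex ion is 1+.
Ligand charges: 1×1,10-phenanthroline (neutral), 2×cyano (-1 each), 1×oxalato (-2 each); total -4. So Ta + (-4) = 1+, giving Ta = +5.
Ligands are named alphabetically: cyano before oxalato before phenanthroline.

dicyanooxalato(1,10-phenanthroline)tantalum(V) iodide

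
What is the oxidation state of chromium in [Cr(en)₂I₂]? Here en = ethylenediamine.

No counter-ion: the bracketed complex is neutral.
Ligand charges: 2×en neutral; 2×I = -2; sum -2.
Cr + (-2) = 0 ⇒ Cr is +2.

+2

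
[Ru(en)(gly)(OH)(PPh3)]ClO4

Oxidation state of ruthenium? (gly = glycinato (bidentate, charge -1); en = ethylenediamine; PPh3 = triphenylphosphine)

+3

1 perchlorate outside the brackets (-1 each) → the complex ion is 1+.
Ligand charges: 1×gly = -1; 1×en neutral; 1×OH = -1; 1×PPh3 neutral; sum -2.
Ru + (-2) = 1+ ⇒ Ru is +3.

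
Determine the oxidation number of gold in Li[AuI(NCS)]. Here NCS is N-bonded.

+1

1 lithium outside the brackets (+1 each) → the complex ion is 1−.
Ligand charges: 1×NCS = -1; 1×I = -1; sum -2.
Au + (-2) = 1− ⇒ Au is +1.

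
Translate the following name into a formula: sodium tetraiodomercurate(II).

Ligands: 4 iodo (I, -1). Ligand charge sum = -4.
Charge balance with sodium (+1) requires 1 complex ion per 2 sodium.

Na2[HgI4]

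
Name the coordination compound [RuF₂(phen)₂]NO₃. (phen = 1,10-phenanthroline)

difluorobis(1,10-phenanthroline)ruthenium(III) nitrate

The 1 nitrate counter-ion carries a total charge of -1, so each complex ion is 1+.
Ligand charges: 2×fluoro (-1 each), 2×1,10-phenanthroline (neutral); total -2. So Ru + (-2) = 1+, giving Ru = +3.
Ligands are named alphabetically: fluoro before phenanthroline.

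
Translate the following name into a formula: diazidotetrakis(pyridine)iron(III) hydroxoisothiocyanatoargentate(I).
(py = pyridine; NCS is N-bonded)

Cation [Fe…]: ligand charges -2, Fe(III) ⇒ ion charge 1+.
Anion [Ag…]: ligand charges -2, Ag(I) ⇒ ion charge 1−.
One 1+ cation balances one 1− anion.

[Fe(N3)2(py)4][Ag(NCS)(OH)]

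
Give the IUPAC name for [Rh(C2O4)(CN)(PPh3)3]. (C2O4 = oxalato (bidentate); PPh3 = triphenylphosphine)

There is no counter-ion, so the complex is neutral overall.
Ligand charges: 1×cyano (-1 each), 1×oxalato (-2 each), 3×triphenylphosphine (neutral); total -3. So Rh + (-3) = 0, giving Rh = +3.
Ligands are named alphabetically: cyano before oxalato before triphenylphosphine.

cyanooxalatotris(triphenylphosphine)rhodium(III)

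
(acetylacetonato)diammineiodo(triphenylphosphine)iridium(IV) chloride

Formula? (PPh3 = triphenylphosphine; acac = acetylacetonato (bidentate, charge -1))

[Ir(acac)I(NH3)2(PPh3)]Cl2

Ligands: 1 triphenylphosphine (PPh3, neutral), 1 iodo (I, -1), 2 ammine (NH3, neutral), 1 acetylacetonato (acac, -1). Ligand charge sum = -2.
With Ir in oxidation state +4, the complex ion is [Ir...]^2+.
Charge balance with chloride (-1) requires 1 complex ion per 2 chloride.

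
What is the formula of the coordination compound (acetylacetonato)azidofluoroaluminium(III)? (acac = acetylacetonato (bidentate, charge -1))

[Al(acac)F(N3)]

Ligands: 1 fluoro (F, -1), 1 acetylacetonato (acac, -1), 1 azido (N3, -1). Ligand charge sum = -3.
With Al in oxidation state +3, the complex ion is [Al...].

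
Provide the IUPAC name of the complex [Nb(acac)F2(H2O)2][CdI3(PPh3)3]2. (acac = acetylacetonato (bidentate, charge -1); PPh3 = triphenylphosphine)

(acetylacetonato)diaquadifluoroniobium(V) triiodotris(triphenylphosphine)cadmate(II)

Both ions are complex: the cation is named first with the plain metal name, the anion second with the -ate form; each ion's ligands are alphabetised independently.
Cadmium is always +2 in its complexes; the anion's ligand charges sum to -3, so the complex anion is 1−.
With 2 anions per cation, the cation must be 2×1 = 2+.
Cation: ligand charges sum to -3; for the ion to be 2+, Nb = +5.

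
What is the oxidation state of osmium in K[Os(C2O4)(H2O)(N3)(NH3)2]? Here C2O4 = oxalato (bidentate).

1 potassium outside the brackets (+1 each) → the complex ion is 1−.
Ligand charges: 1×C2O4 = -2; 1×H2O neutral; 2×NH3 neutral; 1×N3 = -1; sum -3.
Os + (-3) = 1− ⇒ Os is +2.

+2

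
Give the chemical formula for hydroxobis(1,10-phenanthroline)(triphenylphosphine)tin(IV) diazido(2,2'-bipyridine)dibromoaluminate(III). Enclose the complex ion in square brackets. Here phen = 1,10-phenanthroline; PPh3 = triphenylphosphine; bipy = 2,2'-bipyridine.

Cation [Sn…]: ligand charges -1, Sn(IV) ⇒ ion charge 3+.
Anion [Al…]: ligand charges -4, Al(III) ⇒ ion charge 1−.
One 3+ cation requires 3 of the 1− anion.

[Sn(OH)(phen)2(PPh3)][Al(bipy)Br2(N3)2]3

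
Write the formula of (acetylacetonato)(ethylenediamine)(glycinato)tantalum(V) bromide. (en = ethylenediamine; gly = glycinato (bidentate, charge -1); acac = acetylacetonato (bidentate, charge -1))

Ligands: 1 ethylenediamine (en, neutral), 1 glycinato (gly, -1), 1 acetylacetonato (acac, -1). Ligand charge sum = -2.
Charge balance with bromide (-1) requires 1 complex ion per 3 bromide.

[Ta(acac)(en)(gly)]Br3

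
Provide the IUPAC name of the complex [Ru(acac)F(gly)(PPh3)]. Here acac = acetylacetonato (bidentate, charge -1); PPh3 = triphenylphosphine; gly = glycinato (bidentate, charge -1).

(acetylacetonato)fluoro(glycinato)(triphenylphosphine)ruthenium(III)

There is no counter-ion, so the complex is neutral overall.
Ligand charges: 1×acetylacetonato (-1 each), 1×fluoro (-1 each), 1×triphenylphosphine (neutral), 1×glycinato (-1 each); total -3. So Ru + (-3) = 0, giving Ru = +3.
Ligands are named alphabetically: acetylacetonato before fluoro before glycinato before triphenylphosphine.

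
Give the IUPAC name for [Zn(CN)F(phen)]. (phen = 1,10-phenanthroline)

There is no counter-ion, so the complex is neutral overall.
Ligand charges: 1×cyano (-1 each), 1×fluoro (-1 each), 1×1,10-phenanthroline (neutral); total -2. So Zn + (-2) = 0, giving Zn = +2.
Ligands are named alphabetically: cyano before fluoro before phenanthroline.

cyanofluoro(1,10-phenanthroline)zinc(II)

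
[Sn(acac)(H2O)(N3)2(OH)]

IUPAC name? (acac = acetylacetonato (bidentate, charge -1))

(acetylacetonato)aquadiazidohydroxotin(IV)

There is no counter-ion, so the complex is neutral overall.
Ligand charges: 1×hydroxo (-1 each), 1×acetylacetonato (-1 each), 2×azido (-1 each), 1×aqua (neutral); total -4. So Sn + (-4) = 0, giving Sn = +4.
Ligands are named alphabetically: acetylacetonato before aqua before azido before hydroxo.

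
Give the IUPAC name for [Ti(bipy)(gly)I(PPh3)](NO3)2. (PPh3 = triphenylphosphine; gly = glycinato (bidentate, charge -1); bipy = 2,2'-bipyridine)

(2,2'-bipyridine)(glycinato)iodo(triphenylphosphine)titanium(IV) nitrate

The 2 nitrate counter-ions carry a total charge of -2, so each complex ion is 2+.
Ligand charges: 1×triphenylphosphine (neutral), 1×glycinato (-1 each), 1×iodo (-1 each), 1×2,2'-bipyridine (neutral); total -2. So Ti + (-2) = 2+, giving Ti = +4.
Ligands are named alphabetically: bipyridine before glycinato before iodo before triphenylphosphine.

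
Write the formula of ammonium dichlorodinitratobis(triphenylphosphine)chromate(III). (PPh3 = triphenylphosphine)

NH4[CrCl2(NO3)2(PPh3)2]

Ligands: 2 chloro (Cl, -1), 2 triphenylphosphine (PPh3, neutral), 2 nitrato (NO3, -1). Ligand charge sum = -4.
With Cr in oxidation state +3, the complex ion is [Cr...]^1−.
Charge balance with ammonium (+1) requires 1 complex ion per 1 ammonium.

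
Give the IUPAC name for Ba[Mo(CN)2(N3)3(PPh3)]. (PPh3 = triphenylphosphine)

barium triazidodicyano(triphenylphosphine)molybdate(III)

The 1 barium counter-ion carries a total charge of +2, so each complex ion is 2−.
Ligand charges: 2×cyano (-1 each), 3×azido (-1 each), 1×triphenylphosphine (neutral); total -5. So Mo + (-5) = 2−, giving Mo = +3.
The complex ion is anionic, so molybdenum takes the -ate form molybdate(III).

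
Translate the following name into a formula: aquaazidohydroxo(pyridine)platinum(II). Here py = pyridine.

[Pt(H2O)(N3)(OH)(py)]

Ligands: 1 hydroxo (OH, -1), 1 azido (N3, -1), 1 aqua (H2O, neutral), 1 pyridine (py, neutral). Ligand charge sum = -2.
With Pt in oxidation state +2, the complex ion is [Pt...].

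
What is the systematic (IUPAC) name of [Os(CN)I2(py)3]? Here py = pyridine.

cyanodiiodotris(pyridine)osmium(III)

There is no counter-ion, so the complex is neutral overall.
Ligand charges: 1×cyano (-1 each), 2×iodo (-1 each), 3×pyridine (neutral); total -3. So Os + (-3) = 0, giving Os = +3.
Ligands are named alphabetically: cyano before iodo before pyridine.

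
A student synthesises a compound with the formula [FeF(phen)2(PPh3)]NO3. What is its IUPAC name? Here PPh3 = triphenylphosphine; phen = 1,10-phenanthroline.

The 1 nitrate counter-ion carries a total charge of -1, so each complex ion is 1+.
Ligand charges: 1×triphenylphosphine (neutral), 1×fluoro (-1 each), 2×1,10-phenanthroline (neutral); total -1. So Fe + (-1) = 1+, giving Fe = +2.
Ligands are named alphabetically: fluoro before phenanthroline before triphenylphosphine.

fluorobis(1,10-phenanthroline)(triphenylphosphine)iron(II) nitrate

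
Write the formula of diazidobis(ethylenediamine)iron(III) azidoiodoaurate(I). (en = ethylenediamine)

Cation [Fe…]: ligand charges -2, Fe(III) ⇒ ion charge 1+.
Anion [Au…]: ligand charges -2, Au(I) ⇒ ion charge 1−.

[Fe(en)2(N3)2][AuI(N3)]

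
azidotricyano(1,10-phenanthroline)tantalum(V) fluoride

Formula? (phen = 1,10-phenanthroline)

[Ta(CN)3(N3)(phen)]F

Ligands: 3 cyano (CN, -1), 1 azido (N3, -1), 1 1,10-phenanthroline (phen, neutral). Ligand charge sum = -4.
With Ta in oxidation state +5, the complex ion is [Ta...]^1+.
Charge balance with fluoride (-1) requires 1 complex ion per 1 fluoride.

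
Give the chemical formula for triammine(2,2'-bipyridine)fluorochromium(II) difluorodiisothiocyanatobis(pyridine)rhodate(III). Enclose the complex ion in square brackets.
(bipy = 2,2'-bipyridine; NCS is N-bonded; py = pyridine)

Cation [Cr…]: ligand charges -1, Cr(II) ⇒ ion charge 1+.
Anion [Rh…]: ligand charges -4, Rh(III) ⇒ ion charge 1−.

[Cr(bipy)F(NH3)3][RhF2(NCS)2(py)2]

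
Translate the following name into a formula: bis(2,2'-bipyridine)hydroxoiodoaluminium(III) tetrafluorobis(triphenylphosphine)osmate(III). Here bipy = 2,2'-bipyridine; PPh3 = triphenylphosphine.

[Al(bipy)2I(OH)][OsF4(PPh3)2]

Cation [Al…]: ligand charges -2, Al(III) ⇒ ion charge 1+.
Anion [Os…]: ligand charges -4, Os(III) ⇒ ion charge 1−.
One 1+ cation balances one 1− anion.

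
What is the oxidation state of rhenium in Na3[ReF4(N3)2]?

3 sodium outside the brackets (+1 each) → the complex ion is 3−.
Ligand charges: 2×N3 = -2; 4×F = -4; sum -6.
Re + (-6) = 3− ⇒ Re is +3.

+3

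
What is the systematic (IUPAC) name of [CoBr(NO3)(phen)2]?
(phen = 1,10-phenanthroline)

There is no counter-ion, so the complex is neutral overall.
Ligand charges: 1×nitrato (-1 each), 2×1,10-phenanthroline (neutral), 1×bromo (-1 each); total -2. So Co + (-2) = 0, giving Co = +2.
Ligands are named alphabetically: bromo before nitrato before phenanthroline.

bromonitratobis(1,10-phenanthroline)cobalt(II)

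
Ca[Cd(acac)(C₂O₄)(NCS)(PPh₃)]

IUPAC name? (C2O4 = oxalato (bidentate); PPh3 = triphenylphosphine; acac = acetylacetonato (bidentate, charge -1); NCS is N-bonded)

The 1 calcium counter-ion carries a total charge of +2, so each complex ion is 2−.
Ligand charges: 1×oxalato (-2 each), 1×triphenylphosphine (neutral), 1×acetylacetonato (-1 each), 1×isothiocyanato (-1 each); total -4. So Cd + (-4) = 2−, giving Cd = +2.
Ligands are named alphabetically: acetylacetonato before isothiocyanato before oxalato before triphenylphosphine.
The complex ion is anionic, so cadmium takes the -ate form cadmate(II).

calcium (acetylacetonato)isothiocyanatooxalato(triphenylphosphine)cadmate(II)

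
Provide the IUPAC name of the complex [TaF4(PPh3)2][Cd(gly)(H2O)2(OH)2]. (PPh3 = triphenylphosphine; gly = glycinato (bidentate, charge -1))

tetrafluorobis(triphenylphosphine)tantalum(V) diaqua(glycinato)dihydroxocadmate(II)

Cadmium is always +2 in its complexes; the anion's ligand charges sum to -3, so the complex anion is 1−.
A 1:1 salt means the cation carries the equal and opposite charge, 1+.
Cation: ligand charges sum to -4; for the ion to be 1+, Ta = +5.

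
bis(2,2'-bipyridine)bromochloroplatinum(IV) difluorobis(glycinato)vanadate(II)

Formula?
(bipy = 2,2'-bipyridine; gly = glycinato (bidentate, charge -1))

Cation [Pt…]: ligand charges -2, Pt(IV) ⇒ ion charge 2+.
Anion [V…]: ligand charges -4, V(II) ⇒ ion charge 2−.
One 2+ cation balances one 2− anion.

[Pt(bipy)2BrCl][VF2(gly)2]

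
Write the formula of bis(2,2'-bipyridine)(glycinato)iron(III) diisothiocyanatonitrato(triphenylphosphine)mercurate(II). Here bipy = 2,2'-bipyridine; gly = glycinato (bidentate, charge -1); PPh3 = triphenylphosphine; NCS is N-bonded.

[Fe(bipy)2(gly)][Hg(NCS)2(NO3)(PPh3)]2

Cation [Fe…]: ligand charges -1, Fe(III) ⇒ ion charge 2+.
Anion [Hg…]: ligand charges -3, Hg(II) ⇒ ion charge 1−.
One 2+ cation requires 2 of the 1− anion.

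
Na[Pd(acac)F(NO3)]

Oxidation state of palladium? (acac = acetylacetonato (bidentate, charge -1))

+2

1 sodium outside the brackets (+1 each) → the complex ion is 1−.
Ligand charges: 1×F = -1; 1×NO3 = -1; 1×acac = -1; sum -3.
Pd + (-3) = 1− ⇒ Pd is +2.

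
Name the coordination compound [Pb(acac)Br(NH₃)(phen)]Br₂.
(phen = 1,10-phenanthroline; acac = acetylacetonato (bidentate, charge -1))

(acetylacetonato)amminebromo(1,10-phenanthroline)lead(IV) bromide

The 2 bromide counter-ions carry a total charge of -2, so each complex ion is 2+.
Ligand charges: 1×ammine (neutral), 1×1,10-phenanthroline (neutral), 1×acetylacetonato (-1 each), 1×bromo (-1 each); total -2. So Pb + (-2) = 2+, giving Pb = +4.
Ligands are named alphabetically: acetylacetonato before ammine before bromo before phenanthroline.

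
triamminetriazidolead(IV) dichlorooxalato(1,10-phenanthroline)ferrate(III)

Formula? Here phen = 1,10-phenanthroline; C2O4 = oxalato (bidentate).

Cation [Pb…]: ligand charges -3, Pb(IV) ⇒ ion charge 1+.
Anion [Fe…]: ligand charges -4, Fe(III) ⇒ ion charge 1−.
One 1+ cation balances one 1− anion.

[Pb(N3)3(NH3)3][Fe(C2O4)Cl2(phen)]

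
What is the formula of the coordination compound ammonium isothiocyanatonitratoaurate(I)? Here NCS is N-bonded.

Ligands: 1 nitrato (NO3, -1), 1 isothiocyanato (NCS, -1). Ligand charge sum = -2.
With Au in oxidation state +1, the complex ion is [Au...]^1−.
Charge balance with ammonium (+1) requires 1 complex ion per 1 ammonium.

NH4[Au(NCS)(NO3)]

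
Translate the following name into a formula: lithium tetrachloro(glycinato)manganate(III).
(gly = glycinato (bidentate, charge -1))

Ligands: 1 glycinato (gly, -1), 4 chloro (Cl, -1). Ligand charge sum = -5.
With Mn in oxidation state +3, the complex ion is [Mn...]^2−.
Charge balance with lithium (+1) requires 1 complex ion per 2 lithium.

Li2[MnCl4(gly)]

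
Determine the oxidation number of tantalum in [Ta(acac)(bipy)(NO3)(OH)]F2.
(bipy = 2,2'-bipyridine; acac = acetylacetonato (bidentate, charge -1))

2 fluoride outside the brackets (-1 each) → the complex ion is 2+.
Ligand charges: 1×bipy neutral; 1×acac = -1; 1×OH = -1; 1×NO3 = -1; sum -3.
Ta + (-3) = 2+ ⇒ Ta is +5.

+5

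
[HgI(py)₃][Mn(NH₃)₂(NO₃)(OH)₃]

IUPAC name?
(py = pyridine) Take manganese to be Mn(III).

iodotris(pyridine)mercury(II) diamminetrihydroxonitratomanganate(III)

Both ions are complex: the cation is named first with the plain metal name, the anion second with the -ate form; each ion's ligands are alphabetised independently.
Mn is given as +3; the anion's ligand charges sum to -4, so the complex anion is 1−.
A 1:1 salt means the cation carries the equal and opposite charge, 1+.
Cation: ligand charges sum to -1; for the ion to be 1+, Hg = +2.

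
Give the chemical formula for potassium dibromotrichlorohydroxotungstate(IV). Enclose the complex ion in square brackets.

K2[WBr2Cl3(OH)]

Ligands: 3 chloro (Cl, -1), 2 bromo (Br, -1), 1 hydroxo (OH, -1). Ligand charge sum = -6.
With W in oxidation state +4, the complex ion is [W...]^2−.
Charge balance with potassium (+1) requires 1 complex ion per 2 potassium.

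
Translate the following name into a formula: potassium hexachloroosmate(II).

Ligands: 6 chloro (Cl, -1). Ligand charge sum = -6.
With Os in oxidation state +2, the complex ion is [Os...]^4−.
Charge balance with potassium (+1) requires 1 complex ion per 4 potassium.

K4[OsCl6]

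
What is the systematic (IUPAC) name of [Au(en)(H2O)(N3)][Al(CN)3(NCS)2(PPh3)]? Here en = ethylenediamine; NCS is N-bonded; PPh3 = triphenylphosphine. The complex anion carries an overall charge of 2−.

Both ions are complex: the cation is named first with the plain metal name, the anion second with the -ate form; each ion's ligands are alphabetised independently.
The complex anion is given as 2−; its ligand charges sum to -5, so Al = +3.
A 1:1 salt means the cation carries the equal and opposite charge, 2+.
Cation: ligand charges sum to -1; for the ion to be 2+, Au = +3.

aquaazido(ethylenediamine)gold(III) tricyanodiisothiocyanato(triphenylphosphine)aluminate(III)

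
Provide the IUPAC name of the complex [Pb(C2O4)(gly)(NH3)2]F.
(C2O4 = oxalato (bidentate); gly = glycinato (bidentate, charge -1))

diammine(glycinato)oxalatolead(IV) fluoride

The 1 fluoride counter-ion carries a total charge of -1, so each complex ion is 1+.
Ligand charges: 2×ammine (neutral), 1×oxalato (-2 each), 1×glycinato (-1 each); total -3. So Pb + (-3) = 1+, giving Pb = +4.
Ligands are named alphabetically: ammine before glycinato before oxalato.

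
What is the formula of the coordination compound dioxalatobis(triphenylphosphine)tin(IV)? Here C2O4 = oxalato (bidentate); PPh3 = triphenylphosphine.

[Sn(C2O4)2(PPh3)2]

Ligands: 2 oxalato (C2O4, -2), 2 triphenylphosphine (PPh3, neutral). Ligand charge sum = -4.
With Sn in oxidation state +4, the complex ion is [Sn...].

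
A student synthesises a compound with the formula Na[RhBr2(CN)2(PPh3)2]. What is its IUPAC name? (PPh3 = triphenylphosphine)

sodium dibromodicyanobis(triphenylphosphine)rhodate(III)

The 1 sodium counter-ion carries a total charge of +1, so each complex ion is 1−.
Ligand charges: 2×triphenylphosphine (neutral), 2×bromo (-1 each), 2×cyano (-1 each); total -4. So Rh + (-4) = 1−, giving Rh = +3.
Ligands are named alphabetically: bromo before cyano before triphenylphosphine.
The complex ion is anionic, so rhodium takes the -ate form rhodate(III).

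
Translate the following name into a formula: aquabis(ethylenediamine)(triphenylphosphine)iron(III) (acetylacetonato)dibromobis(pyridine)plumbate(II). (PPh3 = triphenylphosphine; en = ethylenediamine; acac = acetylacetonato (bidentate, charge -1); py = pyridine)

Cation [Fe…]: ligand charges 0, Fe(III) ⇒ ion charge 3+.
Anion [Pb…]: ligand charges -3, Pb(II) ⇒ ion charge 1−.
One 3+ cation requires 3 of the 1− anion.

[Fe(en)2(H2O)(PPh3)][Pb(acac)Br2(py)2]3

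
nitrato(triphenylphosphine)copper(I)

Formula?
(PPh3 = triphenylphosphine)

Ligands: 1 triphenylphosphine (PPh3, neutral), 1 nitrato (NO3, -1). Ligand charge sum = -1.
With Cu in oxidation state +1, the complex ion is [Cu...].

[Cu(NO3)(PPh3)]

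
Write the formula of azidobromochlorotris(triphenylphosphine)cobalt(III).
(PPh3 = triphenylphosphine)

[CoBrCl(N3)(PPh3)3]

Ligands: 1 chloro (Cl, -1), 1 azido (N3, -1), 3 triphenylphosphine (PPh3, neutral), 1 bromo (Br, -1). Ligand charge sum = -3.
With Co in oxidation state +3, the complex ion is [Co...].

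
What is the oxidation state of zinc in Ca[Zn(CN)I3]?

1 calcium outside the brackets (+2 each) → the complex ion is 2−.
Ligand charges: 3×I = -3; 1×CN = -1; sum -4.
Zn + (-4) = 2− ⇒ Zn is +2.

+2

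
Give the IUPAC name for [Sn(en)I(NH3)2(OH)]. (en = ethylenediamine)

diammine(ethylenediamine)hydroxoiodotin(II)

There is no counter-ion, so the complex is neutral overall.
Ligand charges: 1×ethylenediamine (neutral), 1×iodo (-1 each), 2×ammine (neutral), 1×hydroxo (-1 each); total -2. So Sn + (-2) = 0, giving Sn = +2.
Ligands are named alphabetically: ammine before ethylenediamine before hydroxo before iodo.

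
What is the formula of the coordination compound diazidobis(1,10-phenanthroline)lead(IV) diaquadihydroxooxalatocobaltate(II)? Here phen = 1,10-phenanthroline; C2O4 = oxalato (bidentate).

Cation [Pb…]: ligand charges -2, Pb(IV) ⇒ ion charge 2+.
Anion [Co…]: ligand charges -4, Co(II) ⇒ ion charge 2−.
One 2+ cation balances one 2− anion.

[Pb(N3)2(phen)2][Co(C2O4)(H2O)2(OH)2]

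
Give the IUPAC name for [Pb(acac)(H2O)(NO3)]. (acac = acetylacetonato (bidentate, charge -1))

There is no counter-ion, so the complex is neutral overall.
Ligand charges: 1×acetylacetonato (-1 each), 1×nitrato (-1 each), 1×aqua (neutral); total -2. So Pb + (-2) = 0, giving Pb = +2.
Ligands are named alphabetically: acetylacetonato before aqua before nitrato.

(acetylacetonato)aquanitratolead(II)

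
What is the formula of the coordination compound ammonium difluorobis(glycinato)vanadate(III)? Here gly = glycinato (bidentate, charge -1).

Ligands: 2 fluoro (F, -1), 2 glycinato (gly, -1). Ligand charge sum = -4.
Charge balance with ammonium (+1) requires 1 complex ion per 1 ammonium.

NH4[VF2(gly)2]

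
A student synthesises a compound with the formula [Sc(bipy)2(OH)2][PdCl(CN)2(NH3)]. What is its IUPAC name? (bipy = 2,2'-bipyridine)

bis(2,2'-bipyridine)dihydroxoscandium(III) amminechlorodicyanopalladate(II)

Both ions are complex: the cation is named first with the plain metal name, the anion second with the -ate form; each ion's ligands are alphabetised independently.
Scandium is always +3 in its complexes; the cation's ligand charges sum to -2, so the complex cation is 1+.
A 1:1 salt means the anion carries the equal and opposite charge, 1−.
Anion: ligand charges sum to -3; for the ion to be 1−, Pd = +2.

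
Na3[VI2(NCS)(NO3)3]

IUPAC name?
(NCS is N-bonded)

sodium diiodoisothiocyanatotrinitratovanadate(III)

The 3 sodium counter-ions carry a total charge of +3, so each complex ion is 3−.
Ligand charges: 1×isothiocyanato (-1 each), 3×nitrato (-1 each), 2×iodo (-1 each); total -6. So V + (-6) = 3−, giving V = +3.
The complex ion is anionic, so vanadium takes the -ate form vanadate(III).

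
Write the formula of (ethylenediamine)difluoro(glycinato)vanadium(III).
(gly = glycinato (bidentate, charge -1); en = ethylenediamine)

[V(en)F2(gly)]

Ligands: 1 glycinato (gly, -1), 1 ethylenediamine (en, neutral), 2 fluoro (F, -1). Ligand charge sum = -3.
With V in oxidation state +3, the complex ion is [V...].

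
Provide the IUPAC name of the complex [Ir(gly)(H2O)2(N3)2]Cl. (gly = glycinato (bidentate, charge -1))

diaquadiazido(glycinato)iridium(IV) chloride

The 1 chloride counter-ion carries a total charge of -1, so each complex ion is 1+.
Ligand charges: 2×azido (-1 each), 1×glycinato (-1 each), 2×aqua (neutral); total -3. So Ir + (-3) = 1+, giving Ir = +4.
Ligands are named alphabetically: aqua before azido before glycinato.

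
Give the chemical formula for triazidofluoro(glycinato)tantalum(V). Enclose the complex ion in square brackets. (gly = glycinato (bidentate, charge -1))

[TaF(gly)(N3)3]

Ligands: 1 fluoro (F, -1), 1 glycinato (gly, -1), 3 azido (N3, -1). Ligand charge sum = -5.
With Ta in oxidation state +5, the complex ion is [Ta...].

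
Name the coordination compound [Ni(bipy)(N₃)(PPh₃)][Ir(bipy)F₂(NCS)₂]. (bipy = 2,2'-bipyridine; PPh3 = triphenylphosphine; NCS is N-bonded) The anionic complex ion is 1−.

azido(2,2'-bipyridine)(triphenylphosphine)nickel(II) (2,2'-bipyridine)difluorodiisothiocyanatoiridate(III)

The complex anion is given as 1−; its ligand charges sum to -4, so Ir = +3.
A 1:1 salt means the cation carries the equal and opposite charge, 1+.
Cation: ligand charges sum to -1; for the ion to be 1+, Ni = +2.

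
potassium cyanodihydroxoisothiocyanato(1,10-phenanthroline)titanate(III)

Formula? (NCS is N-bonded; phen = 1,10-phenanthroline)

K[Ti(CN)(NCS)(OH)2(phen)]

Ligands: 1 isothiocyanato (NCS, -1), 1 1,10-phenanthroline (phen, neutral), 2 hydroxo (OH, -1), 1 cyano (CN, -1). Ligand charge sum = -4.
With Ti in oxidation state +3, the complex ion is [Ti...]^1−.
Charge balance with potassium (+1) requires 1 complex ion per 1 potassium.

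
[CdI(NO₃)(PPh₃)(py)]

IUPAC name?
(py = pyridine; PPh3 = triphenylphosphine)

iodonitrato(pyridine)(triphenylphosphine)cadmium(II)

There is no counter-ion, so the complex is neutral overall.
Ligand charges: 1×nitrato (-1 each), 1×iodo (-1 each), 1×pyridine (neutral), 1×triphenylphosphine (neutral); total -2. So Cd + (-2) = 0, giving Cd = +2.
Ligands are named alphabetically: iodo before nitrato before pyridine before triphenylphosphine.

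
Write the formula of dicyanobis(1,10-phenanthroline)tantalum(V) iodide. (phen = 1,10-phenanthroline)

[Ta(CN)2(phen)2]I3

Ligands: 2 1,10-phenanthroline (phen, neutral), 2 cyano (CN, -1). Ligand charge sum = -2.
With Ta in oxidation state +5, the complex ion is [Ta...]^3+.
Charge balance with iodide (-1) requires 1 complex ion per 3 iodide.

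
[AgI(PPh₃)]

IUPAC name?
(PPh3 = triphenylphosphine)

There is no counter-ion, so the complex is neutral overall.
Ligand charges: 1×triphenylphosphine (neutral), 1×iodo (-1 each); total -1. So Ag + (-1) = 0, giving Ag = +1.
Ligands are named alphabetically: iodo before triphenylphosphine.

iodo(triphenylphosphine)silver(I)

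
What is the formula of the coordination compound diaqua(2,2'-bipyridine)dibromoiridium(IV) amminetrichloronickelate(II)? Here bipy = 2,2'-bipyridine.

Cation [Ir…]: ligand charges -2, Ir(IV) ⇒ ion charge 2+.
Anion [Ni…]: ligand charges -3, Ni(II) ⇒ ion charge 1−.
One 2+ cation requires 2 of the 1− anion.

[Ir(bipy)Br2(H2O)2][NiCl3(NH3)]2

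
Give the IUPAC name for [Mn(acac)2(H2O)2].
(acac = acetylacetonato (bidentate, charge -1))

There is no counter-ion, so the complex is neutral overall.
Ligand charges: 2×acetylacetonato (-1 each), 2×aqua (neutral); total -2. So Mn + (-2) = 0, giving Mn = +2.
Ligands are named alphabetically: acetylacetonato before aqua.

bis(acetylacetonato)diaquamanganese(II)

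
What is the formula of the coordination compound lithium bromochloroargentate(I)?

Li[AgBrCl]

Ligands: 1 chloro (Cl, -1), 1 bromo (Br, -1). Ligand charge sum = -2.
With Ag in oxidation state +1, the complex ion is [Ag...]^1−.
Charge balance with lithium (+1) requires 1 complex ion per 1 lithium.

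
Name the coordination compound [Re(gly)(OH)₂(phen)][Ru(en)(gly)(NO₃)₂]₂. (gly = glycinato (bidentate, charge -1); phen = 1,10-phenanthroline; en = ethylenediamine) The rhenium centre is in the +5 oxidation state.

Both ions are complex: the cation is named first with the plain metal name, the anion second with the -ate form; each ion's ligands are alphabetised independently.
Re is given as +5; the cation's ligand charges sum to -3, so the complex cation is 2+.
With 2 anions per cation, each anion must be 2/2 = 1−.
Anion: ligand charges sum to -3; for the ion to be 1−, Ru = +2.

(glycinato)dihydroxo(1,10-phenanthroline)rhenium(V) (ethylenediamine)(glycinato)dinitratoruthenate(II)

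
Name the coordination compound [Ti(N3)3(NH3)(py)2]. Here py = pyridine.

There is no counter-ion, so the complex is neutral overall.
Ligand charges: 1×ammine (neutral), 3×azido (-1 each), 2×pyridine (neutral); total -3. So Ti + (-3) = 0, giving Ti = +3.
Ligands are named alphabetically: ammine before azido before pyridine.

amminetriazidobis(pyridine)titanium(III)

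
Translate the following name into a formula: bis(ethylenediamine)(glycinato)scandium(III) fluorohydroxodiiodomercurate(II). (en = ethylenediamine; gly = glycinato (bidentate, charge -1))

Cation [Sc…]: ligand charges -1, Sc(III) ⇒ ion charge 2+.
Anion [Hg…]: ligand charges -4, Hg(II) ⇒ ion charge 2−.

[Sc(en)2(gly)][HgFI2(OH)]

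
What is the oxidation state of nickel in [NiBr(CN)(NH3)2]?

+2

No counter-ion: the bracketed complex is neutral.
Ligand charges: 1×CN = -1; 1×Br = -1; 2×NH3 neutral; sum -2.
Ni + (-2) = 0 ⇒ Ni is +2.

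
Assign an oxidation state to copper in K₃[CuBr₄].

3 potassium outside the brackets (+1 each) → the complex ion is 3−.
Ligand charges: 4×Br = -4; sum -4.
Cu + (-4) = 3− ⇒ Cu is +1.

+1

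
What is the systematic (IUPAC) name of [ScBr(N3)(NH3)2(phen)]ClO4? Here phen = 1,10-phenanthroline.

The 1 perchlorate counter-ion carries a total charge of -1, so each complex ion is 1+.
Ligand charges: 1×azido (-1 each), 1×1,10-phenanthroline (neutral), 1×bromo (-1 each), 2×ammine (neutral); total -2. So Sc + (-2) = 1+, giving Sc = +3.
Ligands are named alphabetically: ammine before azido before bromo before phenanthroline.

diammineazidobromo(1,10-phenanthroline)scandium(III) perchlorate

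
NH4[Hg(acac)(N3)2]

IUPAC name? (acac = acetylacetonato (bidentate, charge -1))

ammonium (acetylacetonato)diazidomercurate(II)

The 1 ammonium counter-ion carries a total charge of +1, so each complex ion is 1−.
Ligand charges: 1×acetylacetonato (-1 each), 2×azido (-1 each); total -3. So Hg + (-3) = 1−, giving Hg = +2.
Ligands are named alphabetically: acetylacetonato before azido.
The complex ion is anionic, so mercury takes the -ate form mercurate(II).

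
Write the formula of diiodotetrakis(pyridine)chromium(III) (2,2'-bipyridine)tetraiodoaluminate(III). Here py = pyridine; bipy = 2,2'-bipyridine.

[CrI2(py)4][Al(bipy)I4]

Cation [Cr…]: ligand charges -2, Cr(III) ⇒ ion charge 1+.
Anion [Al…]: ligand charges -4, Al(III) ⇒ ion charge 1−.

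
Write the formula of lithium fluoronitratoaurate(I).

Li[AuF(NO3)]

Ligands: 1 fluoro (F, -1), 1 nitrato (NO3, -1). Ligand charge sum = -2.
Charge balance with lithium (+1) requires 1 complex ion per 1 lithium.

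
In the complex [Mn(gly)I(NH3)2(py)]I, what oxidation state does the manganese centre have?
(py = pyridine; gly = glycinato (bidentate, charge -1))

1 iodide outside the brackets (-1 each) → the complex ion is 1+.
Ligand charges: 1×py neutral; 1×gly = -1; 2×NH3 neutral; 1×I = -1; sum -2.
Mn + (-2) = 1+ ⇒ Mn is +3.

+3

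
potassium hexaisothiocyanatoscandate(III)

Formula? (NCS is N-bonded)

Ligands: 6 isothiocyanato (NCS, -1). Ligand charge sum = -6.
Charge balance with potassium (+1) requires 1 complex ion per 3 potassium.

K3[Sc(NCS)6]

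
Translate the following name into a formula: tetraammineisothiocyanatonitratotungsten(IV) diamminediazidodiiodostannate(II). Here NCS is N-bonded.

[W(NCS)(NH3)4(NO3)][SnI2(N3)2(NH3)2]

Cation [W…]: ligand charges -2, W(IV) ⇒ ion charge 2+.
Anion [Sn…]: ligand charges -4, Sn(II) ⇒ ion charge 2−.
One 2+ cation balances one 2− anion.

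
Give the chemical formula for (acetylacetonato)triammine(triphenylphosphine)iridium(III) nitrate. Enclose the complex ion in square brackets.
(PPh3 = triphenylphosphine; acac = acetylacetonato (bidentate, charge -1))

[Ir(acac)(NH3)3(PPh3)](NO3)2

Ligands: 3 ammine (NH3, neutral), 1 triphenylphosphine (PPh3, neutral), 1 acetylacetonato (acac, -1). Ligand charge sum = -1.
With Ir in oxidation state +3, the complex ion is [Ir...]^2+.
Charge balance with nitrate (-1) requires 1 complex ion per 2 nitrate.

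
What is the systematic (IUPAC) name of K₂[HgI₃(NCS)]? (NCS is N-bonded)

potassium triiodoisothiocyanatomercurate(II)

The 2 potassium counter-ions carry a total charge of +2, so each complex ion is 2−.
Ligand charges: 1×isothiocyanato (-1 each), 3×iodo (-1 each); total -4. So Hg + (-4) = 2−, giving Hg = +2.
Ligands are named alphabetically: iodo before isothiocyanato.
The complex ion is anionic, so mercury takes the -ate form mercurate(II).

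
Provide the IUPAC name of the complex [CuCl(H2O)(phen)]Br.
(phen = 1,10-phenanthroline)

The 1 bromide counter-ion carries a total charge of -1, so each complex ion is 1+.
Ligand charges: 1×chloro (-1 each), 1×aqua (neutral), 1×1,10-phenanthroline (neutral); total -1. So Cu + (-1) = 1+, giving Cu = +2.
Ligands are named alphabetically: aqua before chloro before phenanthroline.

aquachloro(1,10-phenanthroline)copper(II) bromide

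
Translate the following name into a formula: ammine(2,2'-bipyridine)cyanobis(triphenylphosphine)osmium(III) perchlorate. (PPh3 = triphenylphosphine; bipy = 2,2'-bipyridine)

[Os(bipy)(CN)(NH3)(PPh3)2](ClO4)2

Ligands: 1 ammine (NH3, neutral), 1 cyano (CN, -1), 2 triphenylphosphine (PPh3, neutral), 1 2,2'-bipyridine (bipy, neutral). Ligand charge sum = -1.
With Os in oxidation state +3, the complex ion is [Os...]^2+.
Charge balance with perchlorate (-1) requires 1 complex ion per 2 perchlorate.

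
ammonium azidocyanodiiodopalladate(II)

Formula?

Ligands: 2 iodo (I, -1), 1 azido (N3, -1), 1 cyano (CN, -1). Ligand charge sum = -4.
Charge balance with ammonium (+1) requires 1 complex ion per 2 ammonium.

(NH4)2[Pd(CN)I2(N3)]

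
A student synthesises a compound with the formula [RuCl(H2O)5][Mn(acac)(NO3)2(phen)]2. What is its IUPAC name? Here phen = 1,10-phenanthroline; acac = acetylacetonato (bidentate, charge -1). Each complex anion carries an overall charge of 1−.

pentaaquachlororuthenium(III) (acetylacetonato)dinitrato(1,10-phenanthroline)manganate(II)

Both ions are complex: the cation is named first with the plain metal name, the anion second with the -ate form; each ion's ligands are alphabetised independently.
The complex anion is given as 1−; its ligand charges sum to -3, so Mn = +2.
With 2 anions per cation, the cation must be 2×1 = 2+.
Cation: ligand charges sum to -1; for the ion to be 2+, Ru = +3.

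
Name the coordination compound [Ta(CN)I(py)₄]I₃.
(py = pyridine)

cyanoiodotetrakis(pyridine)tantalum(V) iodide

The 3 iodide counter-ions carry a total charge of -3, so each complex ion is 3+.
Ligand charges: 1×cyano (-1 each), 1×iodo (-1 each), 4×pyridine (neutral); total -2. So Ta + (-2) = 3+, giving Ta = +5.
Ligands are named alphabetically: cyano before iodo before pyridine.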